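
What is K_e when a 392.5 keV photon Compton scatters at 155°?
233.2218 keV

By energy conservation: K_e = E_initial - E_final

First find the scattered photon energy:
Initial wavelength: λ = hc/E = 3.1588 pm
Compton shift: Δλ = λ_C(1 - cos(155°)) = 4.6253 pm
Final wavelength: λ' = 3.1588 + 4.6253 = 7.7841 pm
Final photon energy: E' = hc/λ' = 159.2782 keV

Electron kinetic energy:
K_e = E - E' = 392.5000 - 159.2782 = 233.2218 keV

(Intermediate values are shown rounded; full precision is carried through to the final answer.)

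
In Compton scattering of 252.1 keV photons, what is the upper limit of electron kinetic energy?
125.2058 keV

Maximum energy transfer occurs at θ = 180° (backscattering).

Initial photon: E₀ = 252.1 keV → λ₀ = 4.9181 pm

Maximum Compton shift (at 180°):
Δλ_max = 2λ_C = 2 × 2.4263 = 4.8526 pm

Final wavelength:
λ' = 4.9181 + 4.8526 = 9.7707 pm

Minimum photon energy (maximum energy to electron):
E'_min = hc/λ' = 126.8942 keV

Maximum electron kinetic energy:
K_max = E₀ - E'_min = 252.1000 - 126.8942 = 125.2058 keV

(Intermediate values are shown rounded; full precision is carried through to the final answer.)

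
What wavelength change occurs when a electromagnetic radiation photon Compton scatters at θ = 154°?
4.6071 pm

Using the Compton scattering formula:
Δλ = λ_C(1 - cos θ)

where λ_C = h/(m_e·c) ≈ 2.4263 pm is the Compton wavelength of an electron.

For θ = 154°:
cos(154°) = -0.8988
1 - cos(154°) = 1.8988

Δλ = 2.4263 × 1.8988
Δλ = 4.6071 pm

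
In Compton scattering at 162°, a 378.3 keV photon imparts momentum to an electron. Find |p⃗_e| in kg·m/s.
2.8200e-22 kg·m/s

The electron is initially at rest, so by conservation of momentum:
p⃗_e = p⃗₀ − p⃗'  (incident photon momentum minus scattered photon momentum)

Photon momentum magnitudes (p = h/λ = E/c):
λ₀ = hc/E₀ = 3.2774 pm → p₀ = h/λ₀ = 2.0217e-22 kg·m/s
Δλ = λ_C(1 − cos 162°) = 4.7339 pm
λ' = 8.0113 pm → p' = h/λ' = 8.2709e-23 kg·m/s

The scattered photon makes angle θ = 162° with the incident direction, so by the law of cosines:
|p⃗_e|² = p₀² + p'² − 2p₀p'cos θ
|p⃗_e|² = (2.0217e-22)² + (8.2709e-23)² − 2·2.0217e-22·8.2709e-23·cos(162°)
|p⃗_e| = 2.8200e-22 kg·m/s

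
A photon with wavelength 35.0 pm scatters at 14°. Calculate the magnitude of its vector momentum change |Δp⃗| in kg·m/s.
4.6098e-24 kg·m/s

Photon momentum magnitude is p = h/λ.

Initial momentum:
p₀ = h/λ = 6.6261e-34/3.5000e-11 = 1.8932e-23 kg·m/s

After scattering:
λ' = λ + Δλ = 35.0 + 0.0721 = 35.0721 pm
p' = h/λ' = 6.6261e-34/3.5072e-11 = 1.8893e-23 kg·m/s

Momentum is a vector; the scattered photon's direction makes angle θ = 14° with the incident direction. The magnitude of the vector change Δp⃗ = p⃗₀ − p⃗' is found from the law of cosines:
|Δp⃗|² = p₀² + p'² − 2p₀p'cos θ
|Δp⃗|² = (1.8932e-23)² + (1.8893e-23)² − 2·1.8932e-23·1.8893e-23·cos(14°)
|Δp⃗| = 4.6098e-24 kg·m/s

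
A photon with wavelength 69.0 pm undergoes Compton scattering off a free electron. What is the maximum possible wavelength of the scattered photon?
73.8526 pm (at θ = 180°)

The Compton shift is Δλ = λ_C(1 − cos θ).

Since cos θ ranges from −1 to 1, the factor (1 − cos θ) ranges from 0 to 2; the maximum shift occurs at θ = 180° (backscattering):
Δλ_max = 2λ_C = 2 × 2.4263 pm = 4.8526 pm

Maximum scattered wavelength:
λ'_max = λ₀ + Δλ_max = 69.0 + 4.8526 = 73.8526 pm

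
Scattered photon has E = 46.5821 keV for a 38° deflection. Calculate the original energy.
47.5000 keV

Convert final energy to wavelength (hc ≈ 1239.842 keV·pm):
λ' = hc/E' = 1239.842 / 46.5821 = 26.6163 pm

Calculate the Compton shift:
Δλ = λ_C(1 - cos(38°))
Δλ = 2.4263 × (1 - cos(38°))
Δλ = 0.5144 pm

Initial wavelength:
λ = λ' - Δλ = 26.6163 - 0.5144 = 26.1019 pm

Initial energy:
E = hc/λ = 1239.842 / 26.1019 = 47.5000 keV

(Intermediate values are shown rounded; full precision is carried through to the final answer.)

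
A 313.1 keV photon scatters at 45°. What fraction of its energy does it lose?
0.1522 (or 15.22%)

Calculate initial and final photon energies:

Initial: E₀ = 313.1 keV → λ₀ = 3.9599 pm
Compton shift: Δλ = 0.7106 pm
Final wavelength: λ' = 4.6705 pm
Final energy: E' = 265.4600 keV

Fractional energy loss:
(E₀ - E')/E₀ = (313.1000 - 265.4600)/313.1000
= 47.6400/313.1000
= 0.1522
= 15.22%

(Intermediate values are shown rounded; full precision is carried through to the final answer.)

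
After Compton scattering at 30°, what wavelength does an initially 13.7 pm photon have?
14.0251 pm

Using the Compton formula: λ' = λ + λ_C(1 − cos θ)

For θ = 30°, cos θ = √3/2 (exact) ≈ 0.8660, so:
1 − cos 30° = 1 − (√3/2) ≈ 0.1340

Δλ = λ_C × 0.1340 = 2.4263 × 0.1340 = 0.3251 pm

λ' = 13.7 + 0.3251 = 14.0251 pm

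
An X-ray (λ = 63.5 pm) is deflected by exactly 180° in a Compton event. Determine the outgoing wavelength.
68.3526 pm

Using the Compton formula: λ' = λ + λ_C(1 − cos θ)

For θ = 180°, cos θ = -1 (exact) = -1.0000, so:
1 − cos 180° = 1 − (-1) = 2.0000

Δλ = λ_C × 2.0000 = 2.4263 × 2.0000 = 4.8526 pm

λ' = 63.5 + 4.8526 = 68.3526 pm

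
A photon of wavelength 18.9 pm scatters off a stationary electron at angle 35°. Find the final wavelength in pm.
19.3388 pm

Using the Compton scattering formula:
λ' = λ + Δλ = λ + λ_C(1 - cos θ)

Given:
- Initial wavelength λ = 18.9 pm
- Scattering angle θ = 35°
- Compton wavelength λ_C ≈ 2.4263 pm

Calculate the shift:
Δλ = 2.4263 × (1 - cos(35°))
Δλ = 2.4263 × 0.1808
Δλ = 0.4388 pm

Final wavelength:
λ' = 18.9 + 0.4388 = 19.3388 pm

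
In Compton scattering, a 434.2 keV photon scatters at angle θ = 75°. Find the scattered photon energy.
266.4151 keV

First convert energy to wavelength:
λ = hc/E, with hc ≈ 1239.842 keV·pm (i.e. 1239.842 eV·nm)

For E = 434.2 keV = 434200 eV:
λ = 1239.842 keV·pm / 434.2 keV
λ = 2.8555 pm

Calculate the Compton shift:
Δλ = λ_C(1 - cos(75°)) = 2.4263 × 0.7412
Δλ = 1.7983 pm

Final wavelength:
λ' = 2.8555 + 1.7983 = 4.6538 pm

Final energy:
E' = hc/λ' = 1239.842 / 4.6538 = 266.4151 keV

(Intermediate values are shown rounded; full precision is carried through to the final answer.)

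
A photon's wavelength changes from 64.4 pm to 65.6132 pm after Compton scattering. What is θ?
60.00°

First find the wavelength shift:
Δλ = λ' - λ = 65.6132 - 64.4 = 1.2132 pm

Using Δλ = λ_C(1 - cos θ), with λ_C = h/(m_e·c) ≈ 2.42631024 pm:
cos θ = 1 - Δλ/λ_C
cos θ = 1 - 1.2132/2.42631024
cos θ = 0.499982

θ = arccos(0.499982)
θ = 60.00°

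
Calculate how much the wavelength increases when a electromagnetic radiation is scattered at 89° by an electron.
2.3840 pm

Using the Compton scattering formula:
Δλ = λ_C(1 - cos θ)

where λ_C = h/(m_e·c) ≈ 2.4263 pm is the Compton wavelength of an electron.

For θ = 89°:
cos(89°) = 0.0175
1 - cos(89°) = 0.9825

Δλ = 2.4263 × 0.9825
Δλ = 2.3840 pm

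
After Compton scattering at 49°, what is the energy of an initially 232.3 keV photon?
200.8898 keV

First convert energy to wavelength:
λ = hc/E, with hc ≈ 1239.842 keV·pm (i.e. 1239.842 eV·nm)

For E = 232.3 keV = 232300 eV:
λ = 1239.842 keV·pm / 232.3 keV
λ = 5.3372 pm

Calculate the Compton shift:
Δλ = λ_C(1 - cos(49°)) = 2.4263 × 0.3439
Δλ = 0.8345 pm

Final wavelength:
λ' = 5.3372 + 0.8345 = 6.1718 pm

Final energy:
E' = hc/λ' = 1239.842 / 6.1718 = 200.8898 keV

(Intermediate values are shown rounded; full precision is carried through to the final answer.)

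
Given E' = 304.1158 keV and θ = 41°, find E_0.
356.1000 keV

Convert final energy to wavelength (hc ≈ 1239.842 keV·pm):
λ' = hc/E' = 1239.842 / 304.1158 = 4.0769 pm

Calculate the Compton shift:
Δλ = λ_C(1 - cos(41°))
Δλ = 2.4263 × (1 - cos(41°))
Δλ = 0.5952 pm

Initial wavelength:
λ = λ' - Δλ = 4.0769 - 0.5952 = 3.4817 pm

Initial energy:
E = hc/λ = 1239.842 / 3.4817 = 356.1000 keV

(Intermediate values are shown rounded; full precision is carried through to the final answer.)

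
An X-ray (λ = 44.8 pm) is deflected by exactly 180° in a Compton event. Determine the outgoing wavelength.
49.6526 pm

Using the Compton formula: λ' = λ + λ_C(1 − cos θ)

For θ = 180°, cos θ = -1 (exact) = -1.0000, so:
1 − cos 180° = 1 − (-1) = 2.0000

Δλ = λ_C × 2.0000 = 2.4263 × 2.0000 = 4.8526 pm

λ' = 44.8 + 4.8526 = 49.6526 pm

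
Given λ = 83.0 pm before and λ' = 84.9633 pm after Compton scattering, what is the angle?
79.00°

First find the wavelength shift:
Δλ = λ' - λ = 84.9633 - 83.0 = 1.9633 pm

Using Δλ = λ_C(1 - cos θ), with λ_C = h/(m_e·c) ≈ 2.42631024 pm:
cos θ = 1 - Δλ/λ_C
cos θ = 1 - 1.9633/2.42631024
cos θ = 0.190829

θ = arccos(0.190829)
θ = 79.00°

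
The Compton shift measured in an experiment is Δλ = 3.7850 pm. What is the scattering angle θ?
124.05°

From the Compton formula Δλ = λ_C(1 - cos θ), we can solve for θ:

cos θ = 1 - Δλ/λ_C

Given:
- Δλ = 3.7850 pm
- λ_C = h/(m_e·c) ≈ 2.42631024 pm

cos θ = 1 - 3.7850/2.42631024
cos θ = 1 - 1.559982
cos θ = -0.559982

θ = arccos(-0.559982)
θ = 124.05°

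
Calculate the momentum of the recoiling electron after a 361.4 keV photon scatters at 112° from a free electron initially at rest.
2.4712e-22 kg·m/s

The electron is initially at rest, so by conservation of momentum:
p⃗_e = p⃗₀ − p⃗'  (incident photon momentum minus scattered photon momentum)

Photon momentum magnitudes (p = h/λ = E/c):
λ₀ = hc/E₀ = 3.4307 pm → p₀ = h/λ₀ = 1.9314e-22 kg·m/s
Δλ = λ_C(1 − cos 112°) = 3.3352 pm
λ' = 6.7659 pm → p' = h/λ' = 9.7934e-23 kg·m/s

The scattered photon makes angle θ = 112° with the incident direction, so by the law of cosines:
|p⃗_e|² = p₀² + p'² − 2p₀p'cos θ
|p⃗_e|² = (1.9314e-22)² + (9.7934e-23)² − 2·1.9314e-22·9.7934e-23·cos(112°)
|p⃗_e| = 2.4712e-22 kg·m/s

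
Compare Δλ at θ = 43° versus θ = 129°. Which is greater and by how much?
129° produces the larger shift by a factor of 6.065

Calculate both shifts using Δλ = λ_C(1 - cos θ):

For θ₁ = 43°:
Δλ₁ = 2.4263 × (1 - cos(43°))
Δλ₁ = 2.4263 × 0.2686
Δλ₁ = 0.6518 pm

For θ₂ = 129°:
Δλ₂ = 2.4263 × (1 - cos(129°))
Δλ₂ = 2.4263 × 1.6293
Δλ₂ = 3.9532 pm

The 129° angle produces the larger shift.
Ratio: 3.9532/0.6518 = 6.065

(Intermediate values are shown rounded; full precision is carried through to the final answer.)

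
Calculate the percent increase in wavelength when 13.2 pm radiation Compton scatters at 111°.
24.9683%

Calculate the Compton shift:
Δλ = λ_C(1 - cos(111°))
Δλ = 2.4263 × (1 - cos(111°))
Δλ = 2.4263 × 1.3584
Δλ = 3.2958 pm

Percentage change:
(Δλ/λ₀) × 100 = (3.2958/13.2) × 100
= 24.9683%

(Intermediate values are shown rounded; full precision is carried through to the final answer.)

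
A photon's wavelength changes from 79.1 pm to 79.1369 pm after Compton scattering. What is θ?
10.01°

First find the wavelength shift:
Δλ = λ' - λ = 79.1369 - 79.1 = 0.0369 pm

Using Δλ = λ_C(1 - cos θ), with λ_C = h/(m_e·c) ≈ 2.42631024 pm:
cos θ = 1 - Δλ/λ_C
cos θ = 1 - 0.0369/2.42631024
cos θ = 0.984792

θ = arccos(0.984792)
θ = 10.01°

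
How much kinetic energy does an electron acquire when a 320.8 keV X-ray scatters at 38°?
37.6791 keV

By energy conservation: K_e = E_initial - E_final

First find the scattered photon energy:
Initial wavelength: λ = hc/E = 3.8648 pm
Compton shift: Δλ = λ_C(1 - cos(38°)) = 0.5144 pm
Final wavelength: λ' = 3.8648 + 0.5144 = 4.3792 pm
Final photon energy: E' = hc/λ' = 283.1209 keV

Electron kinetic energy:
K_e = E - E' = 320.8000 - 283.1209 = 37.6791 keV

(Intermediate values are shown rounded; full precision is carried through to the final answer.)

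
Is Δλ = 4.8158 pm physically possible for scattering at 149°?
No, inconsistent

Calculate the expected shift for θ = 149°:

Δλ_expected = λ_C(1 - cos(149°))
Δλ_expected = 2.4263 × (1 - cos(149°))
Δλ_expected = 2.4263 × 1.8572
Δλ_expected = 4.5061 pm

Given shift: 4.8158 pm
Expected shift: 4.5061 pm
Difference: 0.3097 pm

The values do not match. The given shift corresponds to θ ≈ 170.0°, not 149°.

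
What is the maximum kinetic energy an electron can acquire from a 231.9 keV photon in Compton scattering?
110.3358 keV

Maximum energy transfer occurs at θ = 180° (backscattering).

Initial photon: E₀ = 231.9 keV → λ₀ = 5.3465 pm

Maximum Compton shift (at 180°):
Δλ_max = 2λ_C = 2 × 2.4263 = 4.8526 pm

Final wavelength:
λ' = 5.3465 + 4.8526 = 10.1991 pm

Minimum photon energy (maximum energy to electron):
E'_min = hc/λ' = 121.5642 keV

Maximum electron kinetic energy:
K_max = E₀ - E'_min = 231.9000 - 121.5642 = 110.3358 keV

(Intermediate values are shown rounded; full precision is carried through to the final answer.)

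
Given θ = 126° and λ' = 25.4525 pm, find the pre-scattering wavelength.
21.6000 pm

From λ' = λ + Δλ, we have λ = λ' - Δλ

First calculate the Compton shift:
Δλ = λ_C(1 - cos θ)
Δλ = 2.4263 × (1 - cos(126°))
Δλ = 2.4263 × 1.5878
Δλ = 3.8525 pm

Initial wavelength:
λ = λ' - Δλ
λ = 25.4525 - 3.8525
λ = 21.6000 pm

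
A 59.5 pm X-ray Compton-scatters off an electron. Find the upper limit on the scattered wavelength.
64.3526 pm (at θ = 180°)

The Compton shift is Δλ = λ_C(1 − cos θ).

Since cos θ ranges from −1 to 1, the factor (1 − cos θ) ranges from 0 to 2; the maximum shift occurs at θ = 180° (backscattering):
Δλ_max = 2λ_C = 2 × 2.4263 pm = 4.8526 pm

Maximum scattered wavelength:
λ'_max = λ₀ + Δλ_max = 59.5 + 4.8526 = 64.3526 pm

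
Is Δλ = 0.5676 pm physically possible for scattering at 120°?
No, inconsistent

Calculate the expected shift for θ = 120°:

Δλ_expected = λ_C(1 - cos(120°))
Δλ_expected = 2.4263 × (1 - cos(120°))
Δλ_expected = 2.4263 × 1.5000
Δλ_expected = 3.6395 pm

Given shift: 0.5676 pm
Expected shift: 3.6395 pm
Difference: 3.0718 pm

The values do not match. The given shift corresponds to θ ≈ 40.0°, not 120°.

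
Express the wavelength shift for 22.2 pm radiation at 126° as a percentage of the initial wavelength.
17.3534%

Calculate the Compton shift:
Δλ = λ_C(1 - cos(126°))
Δλ = 2.4263 × (1 - cos(126°))
Δλ = 2.4263 × 1.5878
Δλ = 3.8525 pm

Percentage change:
(Δλ/λ₀) × 100 = (3.8525/22.2) × 100
= 17.3534%

(Intermediate values are shown rounded; full precision is carried through to the final answer.)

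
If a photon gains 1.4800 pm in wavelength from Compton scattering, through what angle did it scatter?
67.04°

From the Compton formula Δλ = λ_C(1 - cos θ), we can solve for θ:

cos θ = 1 - Δλ/λ_C

Given:
- Δλ = 1.4800 pm
- λ_C = h/(m_e·c) ≈ 2.42631024 pm

cos θ = 1 - 1.4800/2.42631024
cos θ = 1 - 0.609980
cos θ = 0.390020

θ = arccos(0.390020)
θ = 67.04°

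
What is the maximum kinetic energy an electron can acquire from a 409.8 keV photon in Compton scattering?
252.4217 keV

Maximum energy transfer occurs at θ = 180° (backscattering).

Initial photon: E₀ = 409.8 keV → λ₀ = 3.0255 pm

Maximum Compton shift (at 180°):
Δλ_max = 2λ_C = 2 × 2.4263 = 4.8526 pm

Final wavelength:
λ' = 3.0255 + 4.8526 = 7.8781 pm

Minimum photon energy (maximum energy to electron):
E'_min = hc/λ' = 157.3783 keV

Maximum electron kinetic energy:
K_max = E₀ - E'_min = 409.8000 - 157.3783 = 252.4217 keV

(Intermediate values are shown rounded; full precision is carried through to the final answer.)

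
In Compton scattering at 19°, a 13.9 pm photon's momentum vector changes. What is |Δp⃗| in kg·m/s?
1.5668e-23 kg·m/s

Photon momentum magnitude is p = h/λ.

Initial momentum:
p₀ = h/λ = 6.6261e-34/1.3900e-11 = 4.7670e-23 kg·m/s

After scattering:
λ' = λ + Δλ = 13.9 + 0.1322 = 14.0322 pm
p' = h/λ' = 6.6261e-34/1.4032e-11 = 4.7221e-23 kg·m/s

Momentum is a vector; the scattered photon's direction makes angle θ = 19° with the incident direction. The magnitude of the vector change Δp⃗ = p⃗₀ − p⃗' is found from the law of cosines:
|Δp⃗|² = p₀² + p'² − 2p₀p'cos θ
|Δp⃗|² = (4.7670e-23)² + (4.7221e-23)² − 2·4.7670e-23·4.7221e-23·cos(19°)
|Δp⃗| = 1.5668e-23 kg·m/s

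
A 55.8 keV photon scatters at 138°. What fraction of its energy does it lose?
0.1599 (or 15.99%)

Calculate initial and final photon energies:

Initial: E₀ = 55.8 keV → λ₀ = 22.2194 pm
Compton shift: Δλ = 4.2294 pm
Final wavelength: λ' = 26.4488 pm
Final energy: E' = 46.8771 keV

Fractional energy loss:
(E₀ - E')/E₀ = (55.8000 - 46.8771)/55.8000
= 8.9229/55.8000
= 0.1599
= 15.99%

(Intermediate values are shown rounded; full precision is carried through to the final answer.)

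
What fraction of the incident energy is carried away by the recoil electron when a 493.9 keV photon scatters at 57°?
0.3056 (or 30.56%)

Calculate initial and final photon energies:

Initial: E₀ = 493.9 keV → λ₀ = 2.5103 pm
Compton shift: Δλ = 1.1048 pm
Final wavelength: λ' = 3.6152 pm
Final energy: E' = 342.9566 keV

Fractional energy loss:
(E₀ - E')/E₀ = (493.9000 - 342.9566)/493.9000
= 150.9434/493.9000
= 0.3056
= 30.56%

(Intermediate values are shown rounded; full precision is carried through to the final answer.)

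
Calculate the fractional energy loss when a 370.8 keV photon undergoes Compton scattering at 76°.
0.3549 (or 35.49%)

Calculate initial and final photon energies:

Initial: E₀ = 370.8 keV → λ₀ = 3.3437 pm
Compton shift: Δλ = 1.8393 pm
Final wavelength: λ' = 5.1830 pm
Final energy: E' = 239.2119 keV

Fractional energy loss:
(E₀ - E')/E₀ = (370.8000 - 239.2119)/370.8000
= 131.5881/370.8000
= 0.3549
= 35.49%

(Intermediate values are shown rounded; full precision is carried through to the final answer.)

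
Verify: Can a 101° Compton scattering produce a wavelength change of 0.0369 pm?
No, inconsistent

Calculate the expected shift for θ = 101°:

Δλ_expected = λ_C(1 - cos(101°))
Δλ_expected = 2.4263 × (1 - cos(101°))
Δλ_expected = 2.4263 × 1.1908
Δλ_expected = 2.8893 pm

Given shift: 0.0369 pm
Expected shift: 2.8893 pm
Difference: 2.8524 pm

The values do not match. The given shift corresponds to θ ≈ 10.0°, not 101°.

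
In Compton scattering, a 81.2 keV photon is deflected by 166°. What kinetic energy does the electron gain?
19.3611 keV

By energy conservation: K_e = E_initial - E_final

First find the scattered photon energy:
Initial wavelength: λ = hc/E = 15.2690 pm
Compton shift: Δλ = λ_C(1 - cos(166°)) = 4.7805 pm
Final wavelength: λ' = 15.2690 + 4.7805 = 20.0495 pm
Final photon energy: E' = hc/λ' = 61.8389 keV

Electron kinetic energy:
K_e = E - E' = 81.2000 - 61.8389 = 19.3611 keV

(Intermediate values are shown rounded; full precision is carried through to the final answer.)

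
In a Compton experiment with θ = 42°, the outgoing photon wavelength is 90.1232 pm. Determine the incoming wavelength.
89.5000 pm

From λ' = λ + Δλ, we have λ = λ' - Δλ

First calculate the Compton shift:
Δλ = λ_C(1 - cos θ)
Δλ = 2.4263 × (1 - cos(42°))
Δλ = 2.4263 × 0.2569
Δλ = 0.6232 pm

Initial wavelength:
λ = λ' - Δλ
λ = 90.1232 - 0.6232
λ = 89.5000 pm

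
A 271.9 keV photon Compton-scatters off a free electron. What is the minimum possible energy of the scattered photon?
131.7224 keV (at θ = 180°)

The scattered photon has minimum energy when its wavelength is maximum, i.e., when the Compton shift Δλ = λ_C(1 − cos θ) is maximum. This occurs at θ = 180° (backscattering), giving Δλ_max = 2λ_C = 4.8526 pm.

Initial wavelength: λ₀ = hc/E₀ = 4.5599 pm
Maximum final wavelength: λ'_max = λ₀ + 2λ_C = 4.5599 + 4.8526 = 9.4125 pm
Minimum final energy: E'_min = hc/λ'_max = 131.7224 keV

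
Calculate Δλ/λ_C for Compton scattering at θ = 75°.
0.7412 λ_C

The Compton shift formula is:
Δλ = λ_C(1 - cos θ)

Dividing both sides by λ_C:
Δλ/λ_C = 1 - cos θ

For θ = 75°:
Δλ/λ_C = 1 - cos(75°)
Δλ/λ_C = 1 - 0.2588
Δλ/λ_C = 0.7412

This means the shift is 0.7412 × λ_C = 1.7983 pm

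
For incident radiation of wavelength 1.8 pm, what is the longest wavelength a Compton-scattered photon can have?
6.6526 pm (at θ = 180°)

The Compton shift is Δλ = λ_C(1 − cos θ).

Since cos θ ranges from −1 to 1, the factor (1 − cos θ) ranges from 0 to 2; the maximum shift occurs at θ = 180° (backscattering):
Δλ_max = 2λ_C = 2 × 2.4263 pm = 4.8526 pm

Maximum scattered wavelength:
λ'_max = λ₀ + Δλ_max = 1.8 + 4.8526 = 6.6526 pm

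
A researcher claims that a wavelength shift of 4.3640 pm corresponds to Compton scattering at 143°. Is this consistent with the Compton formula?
Yes, consistent

Calculate the expected shift for θ = 143°:

Δλ_expected = λ_C(1 - cos(143°))
Δλ_expected = 2.4263 × (1 - cos(143°))
Δλ_expected = 2.4263 × 1.7986
Δλ_expected = 4.3640 pm

Given shift: 4.3640 pm
Expected shift: 4.3640 pm
Difference: 0.0000 pm

The values match. This is consistent with Compton scattering at the stated angle.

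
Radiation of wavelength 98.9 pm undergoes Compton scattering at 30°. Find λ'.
99.2251 pm

Using the Compton formula: λ' = λ + λ_C(1 − cos θ)

For θ = 30°, cos θ = √3/2 (exact) ≈ 0.8660, so:
1 − cos 30° = 1 − (√3/2) ≈ 0.1340

Δλ = λ_C × 0.1340 = 2.4263 × 0.1340 = 0.3251 pm

λ' = 98.9 + 0.3251 = 99.2251 pm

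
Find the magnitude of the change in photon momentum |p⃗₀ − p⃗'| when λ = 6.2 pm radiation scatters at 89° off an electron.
1.3074e-22 kg·m/s

Photon momentum magnitude is p = h/λ.

Initial momentum:
p₀ = h/λ = 6.6261e-34/6.2000e-12 = 1.0687e-22 kg·m/s

After scattering:
λ' = λ + Δλ = 6.2 + 2.3840 = 8.5840 pm
p' = h/λ' = 6.6261e-34/8.5840e-12 = 7.7191e-23 kg·m/s

Momentum is a vector; the scattered photon's direction makes angle θ = 89° with the incident direction. The magnitude of the vector change Δp⃗ = p⃗₀ − p⃗' is found from the law of cosines:
|Δp⃗|² = p₀² + p'² − 2p₀p'cos θ
|Δp⃗|² = (1.0687e-22)² + (7.7191e-23)² − 2·1.0687e-22·7.7191e-23·cos(89°)
|Δp⃗| = 1.3074e-22 kg·m/s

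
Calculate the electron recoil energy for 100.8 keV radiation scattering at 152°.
27.3002 keV

By energy conservation: K_e = E_initial - E_final

First find the scattered photon energy:
Initial wavelength: λ = hc/E = 12.3000 pm
Compton shift: Δλ = λ_C(1 - cos(152°)) = 4.5686 pm
Final wavelength: λ' = 12.3000 + 4.5686 = 16.8686 pm
Final photon energy: E' = hc/λ' = 73.4998 keV

Electron kinetic energy:
K_e = E - E' = 100.8000 - 73.4998 = 27.3002 keV

(Intermediate values are shown rounded; full precision is carried through to the final answer.)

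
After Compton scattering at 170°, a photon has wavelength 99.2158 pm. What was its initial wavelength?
94.4000 pm

From λ' = λ + Δλ, we have λ = λ' - Δλ

First calculate the Compton shift:
Δλ = λ_C(1 - cos θ)
Δλ = 2.4263 × (1 - cos(170°))
Δλ = 2.4263 × 1.9848
Δλ = 4.8158 pm

Initial wavelength:
λ = λ' - Δλ
λ = 99.2158 - 4.8158
λ = 94.4000 pm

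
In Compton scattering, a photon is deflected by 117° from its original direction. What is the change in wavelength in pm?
3.5278 pm

Using the Compton scattering formula:
Δλ = λ_C(1 - cos θ)

where λ_C = h/(m_e·c) ≈ 2.4263 pm is the Compton wavelength of an electron.

For θ = 117°:
cos(117°) = -0.4540
1 - cos(117°) = 1.4540

Δλ = 2.4263 × 1.4540
Δλ = 3.5278 pm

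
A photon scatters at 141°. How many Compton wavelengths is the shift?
1.7771 λ_C

The Compton shift formula is:
Δλ = λ_C(1 - cos θ)

Dividing both sides by λ_C:
Δλ/λ_C = 1 - cos θ

For θ = 141°:
Δλ/λ_C = 1 - cos(141°)
Δλ/λ_C = 1 - -0.7771
Δλ/λ_C = 1.7771

This means the shift is 1.7771 × λ_C = 4.3119 pm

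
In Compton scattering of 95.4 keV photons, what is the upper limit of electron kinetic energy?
25.9367 keV

Maximum energy transfer occurs at θ = 180° (backscattering).

Initial photon: E₀ = 95.4 keV → λ₀ = 12.9962 pm

Maximum Compton shift (at 180°):
Δλ_max = 2λ_C = 2 × 2.4263 = 4.8526 pm

Final wavelength:
λ' = 12.9962 + 4.8526 = 17.8489 pm

Minimum photon energy (maximum energy to electron):
E'_min = hc/λ' = 69.4633 keV

Maximum electron kinetic energy:
K_max = E₀ - E'_min = 95.4000 - 69.4633 = 25.9367 keV

(Intermediate values are shown rounded; full precision is carried through to the final answer.)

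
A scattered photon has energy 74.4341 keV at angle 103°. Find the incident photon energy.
90.6000 keV

Convert final energy to wavelength (hc ≈ 1239.842 keV·pm):
λ' = hc/E' = 1239.842 / 74.4341 = 16.6569 pm

Calculate the Compton shift:
Δλ = λ_C(1 - cos(103°))
Δλ = 2.4263 × (1 - cos(103°))
Δλ = 2.9721 pm

Initial wavelength:
λ = λ' - Δλ = 16.6569 - 2.9721 = 13.6848 pm

Initial energy:
E = hc/λ = 1239.842 / 13.6848 = 90.6000 keV

(Intermediate values are shown rounded; full precision is carried through to the final answer.)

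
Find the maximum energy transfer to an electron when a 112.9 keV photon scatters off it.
34.5994 keV

Maximum energy transfer occurs at θ = 180° (backscattering).

Initial photon: E₀ = 112.9 keV → λ₀ = 10.9818 pm

Maximum Compton shift (at 180°):
Δλ_max = 2λ_C = 2 × 2.4263 = 4.8526 pm

Final wavelength:
λ' = 10.9818 + 4.8526 = 15.8344 pm

Minimum photon energy (maximum energy to electron):
E'_min = hc/λ' = 78.3006 keV

Maximum electron kinetic energy:
K_max = E₀ - E'_min = 112.9000 - 78.3006 = 34.5994 keV

(Intermediate values are shown rounded; full precision is carried through to the final answer.)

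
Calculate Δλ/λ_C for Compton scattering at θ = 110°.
1.3420 λ_C

The Compton shift formula is:
Δλ = λ_C(1 - cos θ)

Dividing both sides by λ_C:
Δλ/λ_C = 1 - cos θ

For θ = 110°:
Δλ/λ_C = 1 - cos(110°)
Δλ/λ_C = 1 - -0.3420
Δλ/λ_C = 1.3420

This means the shift is 1.3420 × λ_C = 3.2562 pm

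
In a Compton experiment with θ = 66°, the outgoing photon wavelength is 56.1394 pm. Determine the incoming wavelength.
54.7000 pm

From λ' = λ + Δλ, we have λ = λ' - Δλ

First calculate the Compton shift:
Δλ = λ_C(1 - cos θ)
Δλ = 2.4263 × (1 - cos(66°))
Δλ = 2.4263 × 0.5933
Δλ = 1.4394 pm

Initial wavelength:
λ = λ' - Δλ
λ = 56.1394 - 1.4394
λ = 54.7000 pm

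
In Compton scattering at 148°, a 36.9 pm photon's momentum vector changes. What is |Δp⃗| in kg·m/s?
3.2657e-23 kg·m/s

Photon momentum magnitude is p = h/λ.

Initial momentum:
p₀ = h/λ = 6.6261e-34/3.6900e-11 = 1.7957e-23 kg·m/s

After scattering:
λ' = λ + Δλ = 36.9 + 4.4839 = 41.3839 pm
p' = h/λ' = 6.6261e-34/4.1384e-11 = 1.6011e-23 kg·m/s

Momentum is a vector; the scattered photon's direction makes angle θ = 148° with the incident direction. The magnitude of the vector change Δp⃗ = p⃗₀ − p⃗' is found from the law of cosines:
|Δp⃗|² = p₀² + p'² − 2p₀p'cos θ
|Δp⃗|² = (1.7957e-23)² + (1.6011e-23)² − 2·1.7957e-23·1.6011e-23·cos(148°)
|Δp⃗| = 3.2657e-23 kg·m/s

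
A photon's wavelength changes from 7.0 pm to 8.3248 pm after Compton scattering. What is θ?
63.00°

First find the wavelength shift:
Δλ = λ' - λ = 8.3248 - 7.0 = 1.3248 pm

Using Δλ = λ_C(1 - cos θ), with λ_C = h/(m_e·c) ≈ 2.42631024 pm:
cos θ = 1 - Δλ/λ_C
cos θ = 1 - 1.3248/2.42631024
cos θ = 0.453986

θ = arccos(0.453986)
θ = 63.00°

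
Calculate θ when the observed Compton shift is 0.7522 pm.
46.37°

From the Compton formula Δλ = λ_C(1 - cos θ), we can solve for θ:

cos θ = 1 - Δλ/λ_C

Given:
- Δλ = 0.7522 pm
- λ_C = h/(m_e·c) ≈ 2.42631024 pm

cos θ = 1 - 0.7522/2.42631024
cos θ = 1 - 0.310018
cos θ = 0.689982

θ = arccos(0.689982)
θ = 46.37°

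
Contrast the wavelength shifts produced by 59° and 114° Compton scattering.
114° produces the larger shift by a factor of 2.901

Calculate both shifts using Δλ = λ_C(1 - cos θ):

For θ₁ = 59°:
Δλ₁ = 2.4263 × (1 - cos(59°))
Δλ₁ = 2.4263 × 0.4850
Δλ₁ = 1.1767 pm

For θ₂ = 114°:
Δλ₂ = 2.4263 × (1 - cos(114°))
Δλ₂ = 2.4263 × 1.4067
Δλ₂ = 3.4132 pm

The 114° angle produces the larger shift.
Ratio: 3.4132/1.1767 = 2.901

(Intermediate values are shown rounded; full precision is carried through to the final answer.)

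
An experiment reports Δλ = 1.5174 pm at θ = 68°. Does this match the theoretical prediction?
Yes, consistent

Calculate the expected shift for θ = 68°:

Δλ_expected = λ_C(1 - cos(68°))
Δλ_expected = 2.4263 × (1 - cos(68°))
Δλ_expected = 2.4263 × 0.6254
Δλ_expected = 1.5174 pm

Given shift: 1.5174 pm
Expected shift: 1.5174 pm
Difference: 0.0000 pm

The values match. This is consistent with Compton scattering at the stated angle.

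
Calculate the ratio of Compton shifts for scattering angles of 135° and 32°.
135° produces the larger shift by a factor of 11.235

Calculate both shifts using Δλ = λ_C(1 - cos θ):

For θ₁ = 32°:
Δλ₁ = 2.4263 × (1 - cos(32°))
Δλ₁ = 2.4263 × 0.1520
Δλ₁ = 0.3687 pm

For θ₂ = 135°:
Δλ₂ = 2.4263 × (1 - cos(135°))
Δλ₂ = 2.4263 × 1.7071
Δλ₂ = 4.1420 pm

The 135° angle produces the larger shift.
Ratio: 4.1420/0.3687 = 11.235

(Intermediate values are shown rounded; full precision is carried through to the final answer.)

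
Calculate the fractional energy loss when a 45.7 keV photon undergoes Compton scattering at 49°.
0.0298 (or 2.98%)

Calculate initial and final photon energies:

Initial: E₀ = 45.7 keV → λ₀ = 27.1300 pm
Compton shift: Δλ = 0.8345 pm
Final wavelength: λ' = 27.9645 pm
Final energy: E' = 44.3362 keV

Fractional energy loss:
(E₀ - E')/E₀ = (45.7000 - 44.3362)/45.7000
= 1.3638/45.7000
= 0.0298
= 2.98%

(Intermediate values are shown rounded; full precision is carried through to the final answer.)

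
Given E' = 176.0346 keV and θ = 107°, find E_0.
317.2998 keV

Convert final energy to wavelength (hc ≈ 1239.842 keV·pm):
λ' = hc/E' = 1239.842 / 176.0346 = 7.0432 pm

Calculate the Compton shift:
Δλ = λ_C(1 - cos(107°))
Δλ = 2.4263 × (1 - cos(107°))
Δλ = 3.1357 pm

Initial wavelength:
λ = λ' - Δλ = 7.0432 - 3.1357 = 3.9075 pm

Initial energy:
E = hc/λ = 1239.842 / 3.9075 = 317.2998 keV

(Intermediate values are shown rounded; full precision is carried through to the final answer.)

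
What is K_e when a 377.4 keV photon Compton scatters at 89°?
158.7016 keV

By energy conservation: K_e = E_initial - E_final

First find the scattered photon energy:
Initial wavelength: λ = hc/E = 3.2852 pm
Compton shift: Δλ = λ_C(1 - cos(89°)) = 2.3840 pm
Final wavelength: λ' = 3.2852 + 2.3840 = 5.6692 pm
Final photon energy: E' = hc/λ' = 218.6984 keV

Electron kinetic energy:
K_e = E - E' = 377.4000 - 218.6984 = 158.7016 keV

(Intermediate values are shown rounded; full precision is carried through to the final answer.)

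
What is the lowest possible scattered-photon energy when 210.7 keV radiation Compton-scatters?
115.4736 keV (at θ = 180°)

The scattered photon has minimum energy when its wavelength is maximum, i.e., when the Compton shift Δλ = λ_C(1 − cos θ) is maximum. This occurs at θ = 180° (backscattering), giving Δλ_max = 2λ_C = 4.8526 pm.

Initial wavelength: λ₀ = hc/E₀ = 5.8844 pm
Maximum final wavelength: λ'_max = λ₀ + 2λ_C = 5.8844 + 4.8526 = 10.7370 pm
Minimum final energy: E'_min = hc/λ'_max = 115.4736 keV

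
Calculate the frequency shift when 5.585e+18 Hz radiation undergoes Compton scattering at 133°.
3.946e+17 Hz (decrease)

Convert frequency to wavelength (c = 299792458 m/s):
λ₀ = c/f₀ = 299792458/5.585e+18 = 5.3678148e-11 m = 53.6781 pm

Calculate Compton shift:
Δλ = λ_C(1 - cos(133°)) = 4.0810 pm

Final wavelength:
λ' = λ₀ + Δλ = 53.6781 + 4.0810 = 57.7592 pm

Final frequency:
f' = c/λ' = 299792458/5.7759198e-11 = 5.1903847e+18 Hz

Frequency shift (decrease):
Δf = f₀ - f' = 5.585e+18 - 5.1903847e+18 = 3.946e+17 Hz

(Intermediate values are shown rounded; full precision is carried through to the final answer.)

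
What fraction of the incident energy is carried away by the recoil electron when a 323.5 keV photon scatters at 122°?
0.4920 (or 49.20%)

Calculate initial and final photon energies:

Initial: E₀ = 323.5 keV → λ₀ = 3.8326 pm
Compton shift: Δλ = 3.7121 pm
Final wavelength: λ' = 7.5446 pm
Final energy: E' = 164.3340 keV

Fractional energy loss:
(E₀ - E')/E₀ = (323.5000 - 164.3340)/323.5000
= 159.1660/323.5000
= 0.4920
= 49.20%

(Intermediate values are shown rounded; full precision is carried through to the final answer.)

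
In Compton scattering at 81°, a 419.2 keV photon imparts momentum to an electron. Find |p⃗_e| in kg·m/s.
2.4175e-22 kg·m/s

The electron is initially at rest, so by conservation of momentum:
p⃗_e = p⃗₀ − p⃗'  (incident photon momentum minus scattered photon momentum)

Photon momentum magnitudes (p = h/λ = E/c):
λ₀ = hc/E₀ = 2.9576 pm → p₀ = h/λ₀ = 2.2403e-22 kg·m/s
Δλ = λ_C(1 − cos 81°) = 2.0468 pm
λ' = 5.0044 pm → p' = h/λ' = 1.3241e-22 kg·m/s

The scattered photon makes angle θ = 81° with the incident direction, so by the law of cosines:
|p⃗_e|² = p₀² + p'² − 2p₀p'cos θ
|p⃗_e|² = (2.2403e-22)² + (1.3241e-22)² − 2·2.2403e-22·1.3241e-22·cos(81°)
|p⃗_e| = 2.4175e-22 kg·m/s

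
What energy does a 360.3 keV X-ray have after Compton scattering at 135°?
163.5005 keV

First convert energy to wavelength:
λ = hc/E, with hc ≈ 1239.842 keV·pm (i.e. 1239.842 eV·nm)

For E = 360.3 keV = 360300 eV:
λ = 1239.842 keV·pm / 360.3 keV
λ = 3.4411 pm

Calculate the Compton shift:
Δλ = λ_C(1 - cos(135°)) = 2.4263 × 1.7071
Δλ = 4.1420 pm

Final wavelength:
λ' = 3.4411 + 4.1420 = 7.5831 pm

Final energy:
E' = hc/λ' = 1239.842 / 7.5831 = 163.5005 keV

(Intermediate values are shown rounded; full precision is carried through to the final answer.)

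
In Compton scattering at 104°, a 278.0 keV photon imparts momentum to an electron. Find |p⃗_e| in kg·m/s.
1.9055e-22 kg·m/s

The electron is initially at rest, so by conservation of momentum:
p⃗_e = p⃗₀ − p⃗'  (incident photon momentum minus scattered photon momentum)

Photon momentum magnitudes (p = h/λ = E/c):
λ₀ = hc/E₀ = 4.4599 pm → p₀ = h/λ₀ = 1.4857e-22 kg·m/s
Δλ = λ_C(1 − cos 104°) = 3.0133 pm
λ' = 7.4732 pm → p' = h/λ' = 8.8665e-23 kg·m/s

The scattered photon makes angle θ = 104° with the incident direction, so by the law of cosines:
|p⃗_e|² = p₀² + p'² − 2p₀p'cos θ
|p⃗_e|² = (1.4857e-22)² + (8.8665e-23)² − 2·1.4857e-22·8.8665e-23·cos(104°)
|p⃗_e| = 1.9055e-22 kg·m/s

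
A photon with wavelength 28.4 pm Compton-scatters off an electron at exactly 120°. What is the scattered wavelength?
32.0395 pm

Using the Compton formula: λ' = λ + λ_C(1 − cos θ)

For θ = 120°, cos θ = -1/2 (exact) = -0.5000, so:
1 − cos 120° = 1 − (-1/2) = 1.5000

Δλ = λ_C × 1.5000 = 2.4263 × 1.5000 = 3.6395 pm

λ' = 28.4 + 3.6395 = 32.0395 pm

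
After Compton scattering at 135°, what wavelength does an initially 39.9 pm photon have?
44.0420 pm

Using the Compton formula: λ' = λ + λ_C(1 − cos θ)

For θ = 135°, cos θ = -√2/2 (exact) ≈ -0.7071, so:
1 − cos 135° = 1 − (-√2/2) ≈ 1.7071

Δλ = λ_C × 1.7071 = 2.4263 × 1.7071 = 4.1420 pm

λ' = 39.9 + 4.1420 = 44.0420 pm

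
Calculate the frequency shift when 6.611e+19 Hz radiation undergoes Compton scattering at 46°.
9.284e+18 Hz (decrease)

Convert frequency to wavelength (c = 299792458 m/s):
λ₀ = c/f₀ = 299792458/6.611e+19 = 4.5347520e-12 m = 4.5348 pm

Calculate Compton shift:
Δλ = λ_C(1 - cos(46°)) = 0.7409 pm

Final wavelength:
λ' = λ₀ + Δλ = 4.5348 + 0.7409 = 5.2756 pm

Final frequency:
f' = c/λ' = 299792458/5.2756056e-12 = 5.6826170e+19 Hz

Frequency shift (decrease):
Δf = f₀ - f' = 6.611e+19 - 5.6826170e+19 = 9.284e+18 Hz

(Intermediate values are shown rounded; full precision is carried through to the final answer.)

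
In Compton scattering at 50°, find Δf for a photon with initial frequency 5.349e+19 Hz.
7.164e+18 Hz (decrease)

Convert frequency to wavelength (c = 299792458 m/s):
λ₀ = c/f₀ = 299792458/5.349e+19 = 5.6046449e-12 m = 5.6046 pm

Calculate Compton shift:
Δλ = λ_C(1 - cos(50°)) = 0.8667 pm

Final wavelength:
λ' = λ₀ + Δλ = 5.6046 + 0.8667 = 6.4714 pm

Final frequency:
f' = c/λ' = 299792458/6.4713530e-12 = 4.6326086e+19 Hz

Frequency shift (decrease):
Δf = f₀ - f' = 5.349e+19 - 4.6326086e+19 = 7.164e+18 Hz

(Intermediate values are shown rounded; full precision is carried through to the final answer.)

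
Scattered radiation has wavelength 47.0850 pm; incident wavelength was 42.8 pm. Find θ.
140.00°

First find the wavelength shift:
Δλ = λ' - λ = 47.0850 - 42.8 = 4.2850 pm

Using Δλ = λ_C(1 - cos θ), with λ_C = h/(m_e·c) ≈ 2.42631024 pm:
cos θ = 1 - Δλ/λ_C
cos θ = 1 - 4.2850/2.42631024
cos θ = -0.766056

θ = arccos(-0.766056)
θ = 140.00°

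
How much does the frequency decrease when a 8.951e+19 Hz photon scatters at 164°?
5.253e+19 Hz (decrease)

Convert frequency to wavelength (c = 299792458 m/s):
λ₀ = c/f₀ = 299792458/8.951e+19 = 3.3492622e-12 m = 3.3493 pm

Calculate Compton shift:
Δλ = λ_C(1 - cos(164°)) = 4.7586 pm

Final wavelength:
λ' = λ₀ + Δλ = 3.3493 + 4.7586 = 8.1079 pm

Final frequency:
f' = c/λ' = 299792458/8.1078915e-12 = 3.6975391e+19 Hz

Frequency shift (decrease):
Δf = f₀ - f' = 8.951e+19 - 3.6975391e+19 = 5.253e+19 Hz

(Intermediate values are shown rounded; full precision is carried through to the final answer.)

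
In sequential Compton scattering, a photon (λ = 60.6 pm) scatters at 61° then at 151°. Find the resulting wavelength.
66.3984 pm

Apply Compton shift twice:

First scattering at θ₁ = 61°:
Δλ₁ = λ_C(1 - cos(61°))
Δλ₁ = 2.4263 × 0.5152
Δλ₁ = 1.2500 pm

After first scattering:
λ₁ = 60.6 + 1.2500 = 61.8500 pm

Second scattering at θ₂ = 151°:
Δλ₂ = λ_C(1 - cos(151°))
Δλ₂ = 2.4263 × 1.8746
Δλ₂ = 4.5484 pm

Final wavelength:
λ₂ = 61.8500 + 4.5484 = 66.3984 pm

Total shift: Δλ_total = 1.2500 + 4.5484 = 5.7984 pm

(Intermediate values are shown rounded; full precision is carried through to the final answer.)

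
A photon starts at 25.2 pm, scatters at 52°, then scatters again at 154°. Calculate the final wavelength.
30.7396 pm

Apply Compton shift twice:

First scattering at θ₁ = 52°:
Δλ₁ = λ_C(1 - cos(52°))
Δλ₁ = 2.4263 × 0.3843
Δλ₁ = 0.9325 pm

After first scattering:
λ₁ = 25.2 + 0.9325 = 26.1325 pm

Second scattering at θ₂ = 154°:
Δλ₂ = λ_C(1 - cos(154°))
Δλ₂ = 2.4263 × 1.8988
Δλ₂ = 4.6071 pm

Final wavelength:
λ₂ = 26.1325 + 4.6071 = 30.7396 pm

Total shift: Δλ_total = 0.9325 + 4.6071 = 5.5396 pm

(Intermediate values are shown rounded; full precision is carried through to the final answer.)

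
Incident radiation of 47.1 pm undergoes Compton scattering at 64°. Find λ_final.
48.4627 pm

Using the Compton scattering formula:
λ' = λ + Δλ = λ + λ_C(1 - cos θ)

Given:
- Initial wavelength λ = 47.1 pm
- Scattering angle θ = 64°
- Compton wavelength λ_C ≈ 2.4263 pm

Calculate the shift:
Δλ = 2.4263 × (1 - cos(64°))
Δλ = 2.4263 × 0.5616
Δλ = 1.3627 pm

Final wavelength:
λ' = 47.1 + 1.3627 = 48.4627 pm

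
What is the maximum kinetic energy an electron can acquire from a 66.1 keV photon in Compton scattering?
13.5859 keV

Maximum energy transfer occurs at θ = 180° (backscattering).

Initial photon: E₀ = 66.1 keV → λ₀ = 18.7571 pm

Maximum Compton shift (at 180°):
Δλ_max = 2λ_C = 2 × 2.4263 = 4.8526 pm

Final wavelength:
λ' = 18.7571 + 4.8526 = 23.6097 pm

Minimum photon energy (maximum energy to electron):
E'_min = hc/λ' = 52.5141 keV

Maximum electron kinetic energy:
K_max = E₀ - E'_min = 66.1000 - 52.5141 = 13.5859 keV

(Intermediate values are shown rounded; full precision is carried through to the final answer.)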